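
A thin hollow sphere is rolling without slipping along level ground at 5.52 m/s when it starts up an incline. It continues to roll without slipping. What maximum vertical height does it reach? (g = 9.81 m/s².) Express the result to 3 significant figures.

For this body I = (2/3)MR², i.e. k = I/(MR²) = 2/3.
Rolling without slipping gives ω = v/R, so the total kinetic energy is ½Mv² + ½Iω² = ½(1+k)Mv² = (5/6)Mv².
At the top the kinetic energy is zero, so (5/6)Mv₀² = Mgh.
Thus h = (1+k)v₀²/(2g) = 1.667 × 5.52² / (2 × 9.81) ≈ 2.59 m.

h ≈ 2.59 m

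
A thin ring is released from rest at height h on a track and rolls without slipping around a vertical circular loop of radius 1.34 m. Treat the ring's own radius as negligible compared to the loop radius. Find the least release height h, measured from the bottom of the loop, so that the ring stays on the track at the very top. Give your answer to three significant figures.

h_min ≈ 4.02 m

Here I = MR², so the shape factor k = I/(MR²) = 1.
At the top of the loop, the minimum-contact condition is Mg = Mv_top²/r, so v_top² = gr.
With ω = v/R, the kinetic energy at speed v is ½(1+k)Mv² = Mv².
Energy conservation from release (height h) to the top (height 2r): Mgh = Mg(2r) + M·gr.
Thus h_min = 2r + (1+k)r/2 = r(2 + 2/2) = 1.34 × 3 ≈ 4.02 m.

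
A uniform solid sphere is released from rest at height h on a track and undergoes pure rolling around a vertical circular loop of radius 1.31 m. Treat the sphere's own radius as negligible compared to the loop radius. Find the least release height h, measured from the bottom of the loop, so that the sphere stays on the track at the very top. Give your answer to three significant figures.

h_min ≈ 3.54 m

For this body I = (2/5)MR², i.e. k = I/(MR²) = 0.4.
At the top, contact is just lost when gravity alone supplies the centripetal force: Mg = Mv_top²/r, i.e. v_top² = gr.
With ω = v/R, the kinetic energy at speed v is ½(1+k)Mv² = (7/10)Mv².
Energy conservation from release (height h) to the top (height 2r): Mgh = Mg(2r) + (7/10)M·gr.
Thus h_min = 2r + (1+k)r/2 = r(2 + 1.4/2) = 1.31 × 2.7 ≈ 3.54 m.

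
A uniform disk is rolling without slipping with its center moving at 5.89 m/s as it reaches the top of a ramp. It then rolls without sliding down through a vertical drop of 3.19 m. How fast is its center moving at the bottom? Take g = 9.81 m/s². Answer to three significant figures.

Here I = (1/2)MR², so the shape factor k = I/(MR²) = 0.5.
Pure rolling means v = ωR; then KE = ½Mv² + ½I(v/R)² = ½(1+k)Mv² = (3/4)Mv².
Conserving energy between top and bottom: (3/4)Mv² = (3/4)Mv₀² + Mgh, hence v² = v₀² + 2gh/(1+k).
v = √(5.89² + 2×9.81×3.19/1.5) = √76.42 ≈ 8.74 m/s.

v ≈ 8.74 m/s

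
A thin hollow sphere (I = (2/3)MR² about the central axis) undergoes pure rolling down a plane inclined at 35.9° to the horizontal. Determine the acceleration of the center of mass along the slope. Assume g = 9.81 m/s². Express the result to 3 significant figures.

a ≈ 3.45 m/s²

With I = (2/3)MR², the ratio k = I/(MR²) is 2/3.
Translational: Mg sinθ − f = Ma. Rotational about the CM: fR = Iα = kMRa, so f = kMa.
Eliminating f: Mg sinθ = (1+k)Ma, so a = g sinθ/(1+k) = 9.81 × sin35.9° / 1.667 ≈ 3.45 m/s².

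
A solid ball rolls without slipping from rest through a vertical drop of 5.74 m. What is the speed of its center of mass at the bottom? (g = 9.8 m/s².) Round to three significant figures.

The moment of inertia is (2/5)MR², giving k ≡ I/(MR²) = 0.4.
Rolling without slipping gives ω = v/R, so the total kinetic energy is ½Mv² + ½Iω² = ½(1+k)Mv² = (7/10)Mv².
Energy conservation: Mgh = (7/10)Mv², so v = √(2gh/(1+k)) = √(2 × 9.8 × 5.74 / 1.4) ≈ 8.96 m/s.

v ≈ 8.96 m/s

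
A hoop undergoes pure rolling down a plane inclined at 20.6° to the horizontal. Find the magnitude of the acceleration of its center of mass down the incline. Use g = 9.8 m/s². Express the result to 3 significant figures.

For this body I = MR², i.e. k = I/(MR²) = 1.
Newton's second law down the slope: Mg sinθ − f = Ma. The torque equation fR = Iα (with α = a/R) gives f = kMa.
Eliminating f: Mg sinθ = (1+k)Ma, so a = g sinθ/(1+k) = 9.8 × sin20.6° / 2 ≈ 1.72 m/s².

a ≈ 1.72 m/s²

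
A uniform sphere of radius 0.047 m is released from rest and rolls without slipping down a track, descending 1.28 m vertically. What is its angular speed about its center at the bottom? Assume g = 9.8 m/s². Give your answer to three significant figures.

The moment of inertia is (2/5)MR², giving k ≡ I/(MR²) = 0.4.
The rolling condition ω = v/R makes the rotational term ½I(v/R)² = ½kMv², so KE_total = ½(1+k)Mv² = (7/10)Mv².
Energy conservation Mgh = ½(1+k)Mv² gives v = √(2gh/(1+k)) = √(2 × 9.8 × 1.28 / 1.4) = 4.233 m/s.
Then ω = v/R = 4.233 / 0.047 ≈ 90.1 rad/s.

ω ≈ 90.1 rad/s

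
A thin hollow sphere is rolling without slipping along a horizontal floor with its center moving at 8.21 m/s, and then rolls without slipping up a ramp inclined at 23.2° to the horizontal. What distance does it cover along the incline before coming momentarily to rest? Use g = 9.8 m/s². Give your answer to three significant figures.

d ≈ 14.5 m

With I = (2/3)MR², the ratio k = I/(MR²) is 2/3.
Rolling without slipping gives ω = v/R, so the total kinetic energy is ½Mv² + ½Iω² = ½(1+k)Mv² = (5/6)Mv².
Setting this equal to Mgh gives the vertical rise h = (1+k)v₀²/(2g) = 1.667×8.21²/(2×9.8) = 5.732 m.
The distance along the slope is d = h/sinθ = 5.732/sin23.2° ≈ 14.5 m.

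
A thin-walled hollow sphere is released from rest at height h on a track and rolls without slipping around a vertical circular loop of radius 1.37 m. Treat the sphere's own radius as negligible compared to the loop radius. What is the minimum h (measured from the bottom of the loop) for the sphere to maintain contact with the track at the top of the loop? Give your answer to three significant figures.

The moment of inertia is (2/3)MR², giving k ≡ I/(MR²) = 2/3.
At the top, contact is just lost when gravity alone supplies the centripetal force: Mg = Mv_top²/r, i.e. v_top² = gr.
With ω = v/R, the kinetic energy at speed v is ½(1+k)Mv² = (5/6)Mv².
Energy conservation from release (height h) to the top (height 2r): Mgh = Mg(2r) + (5/6)M·gr.
Thus h_min = 2r + (1+k)r/2 = r(2 + 1.667/2) = 1.37 × 2.833 ≈ 3.88 m.

h_min ≈ 3.88 m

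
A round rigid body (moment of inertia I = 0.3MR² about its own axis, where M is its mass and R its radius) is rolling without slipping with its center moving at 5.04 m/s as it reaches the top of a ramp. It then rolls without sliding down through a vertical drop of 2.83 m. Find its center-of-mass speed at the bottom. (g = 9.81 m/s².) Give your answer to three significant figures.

Here I = 0.3MR², so the shape factor k = I/(MR²) = 0.3.
Pure rolling means v = ωR; then KE = ½Mv² + ½I(v/R)² = ½(1+k)Mv² = (13/20)Mv².
Conserving energy between top and bottom: (13/20)Mv² = (13/20)Mv₀² + Mgh, hence v² = v₀² + 2gh/(1+k).
v = √(5.04² + 2×9.81×2.83/1.3) = √68.11 ≈ 8.25 m/s.

v ≈ 8.25 m/s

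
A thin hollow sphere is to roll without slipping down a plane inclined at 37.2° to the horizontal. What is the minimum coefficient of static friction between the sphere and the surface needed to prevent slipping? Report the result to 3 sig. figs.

μ_min ≈ 0.304

Here I = (2/3)MR², so the shape factor k = I/(MR²) = 2/3.
Translational: Mg sinθ − f = Ma. Rotational about the CM: fR = Iα = kMRa, so f = kMa.
These give a = g sinθ/(1+k) and the required friction f = kMg sinθ/(1+k).
With N = Mg cosθ, the no-slip condition f ≤ μN gives μ_min = f/N = k tanθ/(1+k).
μ_min = (2/3) × tan37.2° / 1.667 ≈ 0.304.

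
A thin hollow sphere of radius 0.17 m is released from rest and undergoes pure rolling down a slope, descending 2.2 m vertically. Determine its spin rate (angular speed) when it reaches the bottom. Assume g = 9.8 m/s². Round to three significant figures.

ω ≈ 29.9 rad/s

Here I = (2/3)MR², so the shape factor k = I/(MR²) = 2/3.
Rolling without slipping gives ω = v/R, so the total kinetic energy is ½Mv² + ½Iω² = ½(1+k)Mv² = (5/6)Mv².
Energy conservation Mgh = ½(1+k)Mv² gives v = √(2gh/(1+k)) = √(2 × 9.8 × 2.2 / 1.667) = 5.086 m/s.
The angular speed follows from ω = v/R = 5.086/0.17 ≈ 29.9 rad/s.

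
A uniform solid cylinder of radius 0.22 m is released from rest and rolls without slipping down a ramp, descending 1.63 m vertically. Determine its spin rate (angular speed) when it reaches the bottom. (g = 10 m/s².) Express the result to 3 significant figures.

ω ≈ 21.2 rad/s

For this body I = (1/2)MR², i.e. k = I/(MR²) = 0.5.
Rolling without slipping gives ω = v/R, so the total kinetic energy is ½Mv² + ½Iω² = ½(1+k)Mv² = (3/4)Mv².
Energy conservation Mgh = ½(1+k)Mv² gives v = √(2gh/(1+k)) = √(2 × 10 × 1.63 / 1.5) = 4.662 m/s.
The angular speed follows from ω = v/R = 4.662/0.22 ≈ 21.2 rad/s.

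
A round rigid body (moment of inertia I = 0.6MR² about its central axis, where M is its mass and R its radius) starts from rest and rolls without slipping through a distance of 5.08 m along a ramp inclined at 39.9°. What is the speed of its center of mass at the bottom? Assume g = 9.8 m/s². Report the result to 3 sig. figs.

v ≈ 6.32 m/s

With I = 0.6MR², the ratio k = I/(MR²) is 0.6.
Rolling without slipping gives ω = v/R, so the total kinetic energy is ½Mv² + ½Iω² = ½(1+k)Mv² = (4/5)Mv².
The vertical drop is h = L sinθ = 5.08 × sin39.9° = 3.259 m.
Energy conservation: Mgh = (4/5)Mv², so v = √(2gh/(1+k)) = √(2 × 9.8 × 3.259 / 1.6) ≈ 6.32 m/s.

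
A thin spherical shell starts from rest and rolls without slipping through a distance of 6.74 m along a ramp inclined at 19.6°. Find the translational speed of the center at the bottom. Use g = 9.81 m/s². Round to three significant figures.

Here I = (2/3)MR², so the shape factor k = I/(MR²) = 2/3.
Rolling without slipping gives ω = v/R, so the total kinetic energy is ½Mv² + ½Iω² = ½(1+k)Mv² = (5/6)Mv².
The vertical drop is h = L sinθ = 6.74 × sin19.6° = 2.261 m.
Setting Mgh = (5/6)Mv² gives v = √(2gh/(1+k)) = √(2·9.81·2.261/1.667) ≈ 5.16 m/s.

v ≈ 5.16 m/s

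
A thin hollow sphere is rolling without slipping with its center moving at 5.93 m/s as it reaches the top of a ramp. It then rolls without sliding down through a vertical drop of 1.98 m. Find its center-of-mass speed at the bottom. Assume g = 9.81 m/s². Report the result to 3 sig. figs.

v ≈ 7.65 m/s

Here I = (2/3)MR², so the shape factor k = I/(MR²) = 2/3.
The rolling condition ω = v/R makes the rotational term ½I(v/R)² = ½kMv², so KE_total = ½(1+k)Mv² = (5/6)Mv².
Energy conservation: (5/6)Mv₀² + Mgh = (5/6)Mv², so v² = v₀² + 2gh/(1+k).
v = √(5.93² + 2×9.81×1.98/1.667) = √58.47 ≈ 7.65 m/s.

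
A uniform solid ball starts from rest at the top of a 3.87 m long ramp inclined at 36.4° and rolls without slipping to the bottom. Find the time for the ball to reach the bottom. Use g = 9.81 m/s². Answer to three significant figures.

With I = (2/5)MR², the ratio k = I/(MR²) is 0.4.
Newton's second law down the slope: Mg sinθ − f = Ma. The torque equation fR = Iα (with α = a/R) gives f = kMa.
Hence a = g sinθ/(1+k) = 9.81×sin36.4°/1.4 = 4.158 m/s².
Starting from rest, L = ½at², so t = √(2L/a) = √(2×3.87/4.158) ≈ 1.36 s.

t ≈ 1.36 s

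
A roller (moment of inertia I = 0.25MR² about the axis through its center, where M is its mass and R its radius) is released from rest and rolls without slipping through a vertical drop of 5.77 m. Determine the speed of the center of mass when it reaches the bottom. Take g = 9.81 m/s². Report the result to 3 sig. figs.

With I = 0.25MR², the ratio k = I/(MR²) is 0.25.
Pure rolling means v = ωR; then KE = ½Mv² + ½I(v/R)² = ½(1+k)Mv² = (5/8)Mv².
Setting Mgh = (5/8)Mv² gives v = √(2gh/(1+k)) = √(2·9.81·5.77/1.25) ≈ 9.52 m/s.

v ≈ 9.52 m/s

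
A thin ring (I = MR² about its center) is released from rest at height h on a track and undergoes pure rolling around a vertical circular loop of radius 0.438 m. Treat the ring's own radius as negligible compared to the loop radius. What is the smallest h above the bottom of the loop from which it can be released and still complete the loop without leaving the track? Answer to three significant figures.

h_min ≈ 1.31 m

For this body I = MR², i.e. k = I/(MR²) = 1.
At the top, contact is just lost when gravity alone supplies the centripetal force: Mg = Mv_top²/r, i.e. v_top² = gr.
With ω = v/R, the kinetic energy at speed v is ½(1+k)Mv² = Mv².
Energy conservation from release (height h) to the top (height 2r): Mgh = Mg(2r) + M·gr.
Thus h_min = 2r + (1+k)r/2 = r(2 + 2/2) = 0.438 × 3 ≈ 1.31 m.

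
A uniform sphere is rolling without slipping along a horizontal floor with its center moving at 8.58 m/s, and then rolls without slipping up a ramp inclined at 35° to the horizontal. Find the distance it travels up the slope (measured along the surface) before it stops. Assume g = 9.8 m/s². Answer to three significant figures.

Here I = (2/5)MR², so the shape factor k = I/(MR²) = 0.4.
Rolling without slipping gives ω = v/R, so the total kinetic energy is ½Mv² + ½Iω² = ½(1+k)Mv² = (7/10)Mv².
Setting this equal to Mgh gives the vertical rise h = (1+k)v₀²/(2g) = 1.4×8.58²/(2×9.8) = 5.258 m.
Along the incline, d = h/sinθ = 5.258/sin35° ≈ 9.17 m.

d ≈ 9.17 m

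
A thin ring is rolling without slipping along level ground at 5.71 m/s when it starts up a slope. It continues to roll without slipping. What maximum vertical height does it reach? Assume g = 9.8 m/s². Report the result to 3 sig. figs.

With I = MR², the ratio k = I/(MR²) is 1.
Since it rolls without slipping, ω = v/R and KE = ½Mv² + ½Iω² = ½(1+k)Mv² = Mv².
At the top the kinetic energy is zero, so Mv₀² = Mgh.
Thus h = (1+k)v₀²/(2g) = 2 × 5.71² / (2 × 9.8) ≈ 3.33 m.

h ≈ 3.33 m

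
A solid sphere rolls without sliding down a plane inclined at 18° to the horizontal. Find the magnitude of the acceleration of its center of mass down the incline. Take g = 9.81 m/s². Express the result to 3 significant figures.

For this body I = (2/5)MR², i.e. k = I/(MR²) = 0.4.
Newton's second law down the slope: Mg sinθ − f = Ma. The torque equation fR = Iα (with α = a/R) gives f = kMa.
Eliminating f: Mg sinθ = (1+k)Ma, so a = g sinθ/(1+k) = 9.81 × sin18° / 1.4 ≈ 2.17 m/s².

a ≈ 2.17 m/s²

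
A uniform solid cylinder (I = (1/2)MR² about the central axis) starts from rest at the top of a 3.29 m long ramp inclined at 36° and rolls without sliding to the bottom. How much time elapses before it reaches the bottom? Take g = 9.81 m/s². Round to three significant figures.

For this body I = (1/2)MR², i.e. k = I/(MR²) = 0.5.
Newton's second law down the slope: Mg sinθ − f = Ma. The torque equation fR = Iα (with α = a/R) gives f = kMa.
Hence a = g sinθ/(1+k) = 9.81×sin36°/1.5 = 3.844 m/s².
With constant a from rest, t = √(2L/a) = √(2·3.29/3.844) ≈ 1.31 s.

t ≈ 1.31 s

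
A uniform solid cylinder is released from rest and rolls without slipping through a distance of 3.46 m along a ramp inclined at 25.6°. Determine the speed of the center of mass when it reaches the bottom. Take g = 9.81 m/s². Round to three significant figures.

v ≈ 4.42 m/s

The moment of inertia is (1/2)MR², giving k ≡ I/(MR²) = 0.5.
Since it rolls without slipping, ω = v/R and KE = ½Mv² + ½Iω² = ½(1+k)Mv² = (3/4)Mv².
The vertical drop is h = L sinθ = 3.46 × sin25.6° = 1.495 m.
Setting Mgh = (3/4)Mv² gives v = √(2gh/(1+k)) = √(2·9.81·1.495/1.5) ≈ 4.42 m/s.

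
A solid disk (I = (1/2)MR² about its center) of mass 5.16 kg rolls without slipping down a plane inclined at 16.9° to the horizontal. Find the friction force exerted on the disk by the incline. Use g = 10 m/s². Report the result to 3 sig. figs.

f ≈ 5.00 N

Here I = (1/2)MR², so the shape factor k = I/(MR²) = 0.5.
Along the incline Mg sinθ − f = Ma, and torque about the center fR = Iα = kMR²(a/R) gives f = kMa.
Combining, a = g sinθ/(1+k) and f = kMa = kMg sinθ/(1+k).
f = 0.5 × 5.16 × 10 × sin16.9° / 1.5 ≈ 5.00 N.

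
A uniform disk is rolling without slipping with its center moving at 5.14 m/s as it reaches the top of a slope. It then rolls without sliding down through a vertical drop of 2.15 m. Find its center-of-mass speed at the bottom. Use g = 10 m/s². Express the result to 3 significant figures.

v ≈ 7.42 m/s

Here I = (1/2)MR², so the shape factor k = I/(MR²) = 0.5.
Since it rolls without slipping, ω = v/R and KE = ½Mv² + ½Iω² = ½(1+k)Mv² = (3/4)Mv².
Energy conservation: (3/4)Mv₀² + Mgh = (3/4)Mv², so v² = v₀² + 2gh/(1+k).
v = √(5.14² + 2×10×2.15/1.5) = √55.09 ≈ 7.42 m/s.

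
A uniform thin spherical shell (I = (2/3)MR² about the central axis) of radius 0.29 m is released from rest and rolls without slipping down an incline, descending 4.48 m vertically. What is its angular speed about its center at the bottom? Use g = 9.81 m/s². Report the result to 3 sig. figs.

ω ≈ 25.0 rad/s

The moment of inertia is (2/3)MR², giving k ≡ I/(MR²) = 2/3.
The rolling condition ω = v/R makes the rotational term ½I(v/R)² = ½kMv², so KE_total = ½(1+k)Mv² = (5/6)Mv².
Energy conservation Mgh = ½(1+k)Mv² gives v = √(2gh/(1+k)) = √(2 × 9.81 × 4.48 / 1.667) = 7.262 m/s.
The angular speed follows from ω = v/R = 7.262/0.29 ≈ 25.0 rad/s.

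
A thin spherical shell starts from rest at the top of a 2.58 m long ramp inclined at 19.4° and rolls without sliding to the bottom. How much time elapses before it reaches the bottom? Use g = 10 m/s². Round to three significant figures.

For this body I = (2/3)MR², i.e. k = I/(MR²) = 2/3.
Along the incline Mg sinθ − f = Ma, and torque about the center fR = Iα = kMR²(a/R) gives f = kMa.
Hence a = g sinθ/(1+k) = 10×sin19.4°/1.667 = 1.993 m/s².
With constant a from rest, t = √(2L/a) = √(2·2.58/1.993) ≈ 1.61 s.

t ≈ 1.61 s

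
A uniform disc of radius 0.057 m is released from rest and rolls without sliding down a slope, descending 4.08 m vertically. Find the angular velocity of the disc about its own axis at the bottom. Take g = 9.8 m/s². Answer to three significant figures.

With I = (1/2)MR², the ratio k = I/(MR²) is 0.5.
Rolling without slipping gives ω = v/R, so the total kinetic energy is ½Mv² + ½Iω² = ½(1+k)Mv² = (3/4)Mv².
Energy conservation Mgh = ½(1+k)Mv² gives v = √(2gh/(1+k)) = √(2 × 9.8 × 4.08 / 1.5) = 7.302 m/s.
Then ω = v/R = 7.302 / 0.057 ≈ 128 rad/s.

ω ≈ 128 rad/s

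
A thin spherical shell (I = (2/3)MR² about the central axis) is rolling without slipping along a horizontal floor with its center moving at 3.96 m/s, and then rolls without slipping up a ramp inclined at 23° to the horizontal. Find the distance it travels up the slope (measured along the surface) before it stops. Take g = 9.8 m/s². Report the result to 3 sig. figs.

d ≈ 3.41 m

With I = (2/3)MR², the ratio k = I/(MR²) is 2/3.
Rolling without slipping gives ω = v/R, so the total kinetic energy is ½Mv² + ½Iω² = ½(1+k)Mv² = (5/6)Mv².
Setting this equal to Mgh gives the vertical rise h = (1+k)v₀²/(2g) = 1.667×3.96²/(2×9.8) = 1.333 m.
Along the incline, d = h/sinθ = 1.333/sin23° ≈ 3.41 m.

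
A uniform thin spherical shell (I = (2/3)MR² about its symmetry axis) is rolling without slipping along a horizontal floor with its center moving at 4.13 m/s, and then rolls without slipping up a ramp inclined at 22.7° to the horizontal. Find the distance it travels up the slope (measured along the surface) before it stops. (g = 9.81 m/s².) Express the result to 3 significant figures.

With I = (2/3)MR², the ratio k = I/(MR²) is 2/3.
Rolling without slipping gives ω = v/R, so the total kinetic energy is ½Mv² + ½Iω² = ½(1+k)Mv² = (5/6)Mv².
Setting this equal to Mgh gives the vertical rise h = (1+k)v₀²/(2g) = 1.667×4.13²/(2×9.81) = 1.449 m.
Along the incline, d = h/sinθ = 1.449/sin22.7° ≈ 3.75 m.

d ≈ 3.75 m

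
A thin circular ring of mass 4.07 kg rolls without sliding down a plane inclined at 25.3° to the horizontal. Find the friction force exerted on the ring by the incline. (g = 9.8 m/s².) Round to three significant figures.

f ≈ 8.52 N

The moment of inertia is MR², giving k ≡ I/(MR²) = 1.
Translational: Mg sinθ − f = Ma. Rotational about the CM: fR = Iα = kMRa, so f = kMa.
Combining, a = g sinθ/(1+k) and f = kMa = kMg sinθ/(1+k).
f = 1 × 4.07 × 9.8 × sin25.3° / 2 ≈ 8.52 N.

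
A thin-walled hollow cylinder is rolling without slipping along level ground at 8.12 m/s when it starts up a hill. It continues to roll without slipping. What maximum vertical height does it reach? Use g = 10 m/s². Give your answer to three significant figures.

h ≈ 6.59 m

With I = MR², the ratio k = I/(MR²) is 1.
Since it rolls without slipping, ω = v/R and KE = ½Mv² + ½Iω² = ½(1+k)Mv² = Mv².
At the top the kinetic energy is zero, so Mv₀² = Mgh.
Thus h = (1+k)v₀²/(2g) = 2 × 8.12² / (2 × 10) ≈ 6.59 m.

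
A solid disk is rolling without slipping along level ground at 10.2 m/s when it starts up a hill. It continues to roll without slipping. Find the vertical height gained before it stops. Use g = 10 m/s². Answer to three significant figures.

h ≈ 7.80 m

Here I = (1/2)MR², so the shape factor k = I/(MR²) = 0.5.
The rolling condition ω = v/R makes the rotational term ½I(v/R)² = ½kMv², so KE_total = ½(1+k)Mv² = (3/4)Mv².
All of this converts to potential energy at the highest point: (3/4)Mv₀² = Mgh.
Thus h = (1+k)v₀²/(2g) = 1.5 × 10.2² / (2 × 10) ≈ 7.80 m.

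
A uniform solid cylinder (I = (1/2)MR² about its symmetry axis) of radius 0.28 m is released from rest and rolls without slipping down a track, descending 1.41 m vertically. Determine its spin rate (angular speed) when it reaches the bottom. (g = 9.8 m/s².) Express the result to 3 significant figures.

Here I = (1/2)MR², so the shape factor k = I/(MR²) = 0.5.
Pure rolling means v = ωR; then KE = ½Mv² + ½I(v/R)² = ½(1+k)Mv² = (3/4)Mv².
Energy conservation Mgh = ½(1+k)Mv² gives v = √(2gh/(1+k)) = √(2 × 9.8 × 1.41 / 1.5) = 4.292 m/s.
The angular speed follows from ω = v/R = 4.292/0.28 ≈ 15.3 rad/s.

ω ≈ 15.3 rad/s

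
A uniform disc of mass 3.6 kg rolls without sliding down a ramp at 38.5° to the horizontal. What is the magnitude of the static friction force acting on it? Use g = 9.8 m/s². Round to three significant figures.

For this body I = (1/2)MR², i.e. k = I/(MR²) = 0.5.
Translational: Mg sinθ − f = Ma. Rotational about the CM: fR = Iα = kMRa, so f = kMa.
Combining, a = g sinθ/(1+k) and f = kMa = kMg sinθ/(1+k).
f = 0.5 × 3.6 × 9.8 × sin38.5° / 1.5 ≈ 7.32 N.

f ≈ 7.32 N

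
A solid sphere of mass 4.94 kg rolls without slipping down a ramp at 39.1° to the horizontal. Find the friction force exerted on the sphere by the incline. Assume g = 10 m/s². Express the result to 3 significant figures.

f ≈ 8.90 N

Here I = (2/5)MR², so the shape factor k = I/(MR²) = 0.4.
Newton's second law down the slope: Mg sinθ − f = Ma. The torque equation fR = Iα (with α = a/R) gives f = kMa.
Combining, a = g sinθ/(1+k) and f = kMa = kMg sinθ/(1+k).
f = 0.4 × 4.94 × 10 × sin39.1° / 1.4 ≈ 8.90 N.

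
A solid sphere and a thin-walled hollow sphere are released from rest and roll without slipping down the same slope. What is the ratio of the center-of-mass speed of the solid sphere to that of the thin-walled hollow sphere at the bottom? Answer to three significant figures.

v_ratio ≈ 1.09

Each satisfies Mgh = ½(1+k)Mv² with k = I/(MR²), so v ∝ 1/√(1+k).
For the solid sphere k = 0.4; for the thin-walled hollow sphere k = 2/3.
v₁/v₂ = √((1+k₂)/(1+k₁)) = √(1.667/1.4) ≈ 1.09.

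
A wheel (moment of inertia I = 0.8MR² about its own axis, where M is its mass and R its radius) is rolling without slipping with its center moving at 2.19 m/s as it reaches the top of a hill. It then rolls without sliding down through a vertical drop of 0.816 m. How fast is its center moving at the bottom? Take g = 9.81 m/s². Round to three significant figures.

v ≈ 3.70 m/s

With I = 0.8MR², the ratio k = I/(MR²) is 0.8.
Since it rolls without slipping, ω = v/R and KE = ½Mv² + ½Iω² = ½(1+k)Mv² = (9/10)Mv².
Energy conservation: (9/10)Mv₀² + Mgh = (9/10)Mv², so v² = v₀² + 2gh/(1+k).
v = √(2.19² + 2×9.81×0.816/1.8) = √13.69 ≈ 3.70 m/s.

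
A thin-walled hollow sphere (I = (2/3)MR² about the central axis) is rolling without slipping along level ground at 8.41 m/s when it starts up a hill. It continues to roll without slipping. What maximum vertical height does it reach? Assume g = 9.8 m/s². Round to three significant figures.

With I = (2/3)MR², the ratio k = I/(MR²) is 2/3.
Pure rolling means v = ωR; then KE = ½Mv² + ½I(v/R)² = ½(1+k)Mv² = (5/6)Mv².
At the top the kinetic energy is zero, so (5/6)Mv₀² = Mgh.
Thus h = (1+k)v₀²/(2g) = 1.667 × 8.41² / (2 × 9.8) ≈ 6.01 m.

h ≈ 6.01 m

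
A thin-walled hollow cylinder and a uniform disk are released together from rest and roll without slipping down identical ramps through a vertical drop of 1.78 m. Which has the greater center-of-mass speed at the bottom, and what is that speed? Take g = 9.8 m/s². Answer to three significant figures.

For rolling without slipping, Mgh = ½(1+k)Mv² where k = I/(MR²), so v = √(2gh/(1+k)).
Thin-walled hollow cylinder: k = 1, giving v = √(2×9.8×1.78/2) = 4.177 m/s.
Uniform disk: k = 0.5, giving v = √(2×9.8×1.78/1.5) = 4.823 m/s.
The smaller k wins: the uniform disk, at ≈ 4.82 m/s.

the uniform disk, at v ≈ 4.82 m/s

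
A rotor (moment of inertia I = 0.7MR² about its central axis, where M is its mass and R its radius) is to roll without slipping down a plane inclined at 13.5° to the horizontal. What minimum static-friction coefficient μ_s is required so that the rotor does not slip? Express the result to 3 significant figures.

The moment of inertia is 0.7MR², giving k ≡ I/(MR²) = 0.7.
Newton's second law down the slope: Mg sinθ − f = Ma. The torque equation fR = Iα (with α = a/R) gives f = kMa.
These give a = g sinθ/(1+k) and the required friction f = kMg sinθ/(1+k).
With N = Mg cosθ, the no-slip condition f ≤ μN gives μ_min = f/N = k tanθ/(1+k).
μ_min = 0.7 × tan13.5° / 1.7 ≈ 0.0989.

μ_min ≈ 0.0989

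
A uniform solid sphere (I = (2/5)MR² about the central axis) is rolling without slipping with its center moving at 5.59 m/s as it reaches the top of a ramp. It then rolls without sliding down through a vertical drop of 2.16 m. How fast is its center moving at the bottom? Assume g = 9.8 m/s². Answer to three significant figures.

For this body I = (2/5)MR², i.e. k = I/(MR²) = 0.4.
The rolling condition ω = v/R makes the rotational term ½I(v/R)² = ½kMv², so KE_total = ½(1+k)Mv² = (7/10)Mv².
Energy conservation: (7/10)Mv₀² + Mgh = (7/10)Mv², so v² = v₀² + 2gh/(1+k).
v = √(5.59² + 2×9.8×2.16/1.4) = √61.49 ≈ 7.84 m/s.

v ≈ 7.84 m/s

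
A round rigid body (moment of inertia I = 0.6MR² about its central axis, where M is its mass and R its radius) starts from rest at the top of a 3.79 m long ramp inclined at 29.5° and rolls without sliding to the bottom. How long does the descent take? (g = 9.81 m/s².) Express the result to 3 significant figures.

t ≈ 1.58 s

With I = 0.6MR², the ratio k = I/(MR²) is 0.6.
Newton's second law down the slope: Mg sinθ − f = Ma. The torque equation fR = Iα (with α = a/R) gives f = kMa.
Hence a = g sinθ/(1+k) = 9.81×sin29.5°/1.6 = 3.019 m/s².
Starting from rest, L = ½at², so t = √(2L/a) = √(2×3.79/3.019) ≈ 1.58 s.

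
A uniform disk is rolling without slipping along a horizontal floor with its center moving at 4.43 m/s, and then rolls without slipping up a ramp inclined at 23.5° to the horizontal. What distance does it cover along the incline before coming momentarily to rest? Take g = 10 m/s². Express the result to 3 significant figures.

For this body I = (1/2)MR², i.e. k = I/(MR²) = 0.5.
Rolling without slipping gives ω = v/R, so the total kinetic energy is ½Mv² + ½Iω² = ½(1+k)Mv² = (3/4)Mv².
Setting this equal to Mgh gives the vertical rise h = (1+k)v₀²/(2g) = 1.5×4.43²/(2×10) = 1.472 m.
The distance along the slope is d = h/sinθ = 1.472/sin23.5° ≈ 3.69 m.

d ≈ 3.69 m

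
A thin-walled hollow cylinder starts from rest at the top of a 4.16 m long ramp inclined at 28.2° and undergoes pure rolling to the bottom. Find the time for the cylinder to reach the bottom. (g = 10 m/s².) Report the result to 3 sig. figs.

t ≈ 1.88 s

For this body I = MR², i.e. k = I/(MR²) = 1.
Newton's second law down the slope: Mg sinθ − f = Ma. The torque equation fR = Iα (with α = a/R) gives f = kMa.
Hence a = g sinθ/(1+k) = 10×sin28.2°/2 = 2.363 m/s².
With constant a from rest, t = √(2L/a) = √(2·4.16/2.363) ≈ 1.88 s.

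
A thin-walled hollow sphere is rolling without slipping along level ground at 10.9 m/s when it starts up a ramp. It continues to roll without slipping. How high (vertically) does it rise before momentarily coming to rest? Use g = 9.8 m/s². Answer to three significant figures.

h ≈ 10.1 m

With I = (2/3)MR², the ratio k = I/(MR²) is 2/3.
The rolling condition ω = v/R makes the rotational term ½I(v/R)² = ½kMv², so KE_total = ½(1+k)Mv² = (5/6)Mv².
At the top the kinetic energy is zero, so (5/6)Mv₀² = Mgh.
Thus h = (1+k)v₀²/(2g) = 1.667 × 10.9² / (2 × 9.8) ≈ 10.1 m.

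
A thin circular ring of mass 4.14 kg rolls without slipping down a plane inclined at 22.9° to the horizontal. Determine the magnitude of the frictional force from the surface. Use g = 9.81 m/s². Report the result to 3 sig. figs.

The moment of inertia is MR², giving k ≡ I/(MR²) = 1.
Newton's second law down the slope: Mg sinθ − f = Ma. The torque equation fR = Iα (with α = a/R) gives f = kMa.
Combining, a = g sinθ/(1+k) and f = kMa = kMg sinθ/(1+k).
f = 1 × 4.14 × 9.81 × sin22.9° / 2 ≈ 7.90 N.

f ≈ 7.90 N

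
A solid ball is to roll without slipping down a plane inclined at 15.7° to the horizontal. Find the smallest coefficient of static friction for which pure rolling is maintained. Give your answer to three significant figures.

Here I = (2/5)MR², so the shape factor k = I/(MR²) = 0.4.
Newton's second law down the slope: Mg sinθ − f = Ma. The torque equation fR = Iα (with α = a/R) gives f = kMa.
These give a = g sinθ/(1+k) and the required friction f = kMg sinθ/(1+k).
The normal force is N = Mg cosθ, so μ_min = f/N = k tanθ/(1+k).
μ_min = 0.4 × tan15.7° / 1.4 ≈ 0.0803.

μ_min ≈ 0.0803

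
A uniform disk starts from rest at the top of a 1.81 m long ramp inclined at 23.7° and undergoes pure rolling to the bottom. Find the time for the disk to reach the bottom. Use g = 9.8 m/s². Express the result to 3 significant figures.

t ≈ 1.17 s

Here I = (1/2)MR², so the shape factor k = I/(MR²) = 0.5.
Along the incline Mg sinθ − f = Ma, and torque about the center fR = Iα = kMR²(a/R) gives f = kMa.
Hence a = g sinθ/(1+k) = 9.8×sin23.7°/1.5 = 2.626 m/s².
Starting from rest, L = ½at², so t = √(2L/a) = √(2×1.81/2.626) ≈ 1.17 s.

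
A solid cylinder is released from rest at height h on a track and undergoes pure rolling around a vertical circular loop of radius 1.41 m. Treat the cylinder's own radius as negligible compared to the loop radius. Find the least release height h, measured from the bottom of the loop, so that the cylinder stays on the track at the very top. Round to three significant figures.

With I = (1/2)MR², the ratio k = I/(MR²) is 0.5.
At the top of the loop, the minimum-contact condition is Mg = Mv_top²/r, so v_top² = gr.
With ω = v/R, the kinetic energy at speed v is ½(1+k)Mv² = (3/4)Mv².
Energy conservation from release (height h) to the top (height 2r): Mgh = Mg(2r) + (3/4)M·gr.
Thus h_min = 2r + (1+k)r/2 = r(2 + 1.5/2) = 1.41 × 2.75 ≈ 3.88 m.

h_min ≈ 3.88 m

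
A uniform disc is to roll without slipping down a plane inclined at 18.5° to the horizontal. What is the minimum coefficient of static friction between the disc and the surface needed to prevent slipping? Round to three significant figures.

Here I = (1/2)MR², so the shape factor k = I/(MR²) = 0.5.
Translational: Mg sinθ − f = Ma. Rotational about the CM: fR = Iα = kMRa, so f = kMa.
These give a = g sinθ/(1+k) and the required friction f = kMg sinθ/(1+k).
The normal force is N = Mg cosθ, so μ_min = f/N = k tanθ/(1+k).
μ_min = 0.5 × tan18.5° / 1.5 ≈ 0.112.

μ_min ≈ 0.112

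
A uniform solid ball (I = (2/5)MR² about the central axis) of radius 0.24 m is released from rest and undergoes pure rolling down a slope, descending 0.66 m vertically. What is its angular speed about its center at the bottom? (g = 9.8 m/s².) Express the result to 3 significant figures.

The moment of inertia is (2/5)MR², giving k ≡ I/(MR²) = 0.4.
Pure rolling means v = ωR; then KE = ½Mv² + ½I(v/R)² = ½(1+k)Mv² = (7/10)Mv².
Energy conservation Mgh = ½(1+k)Mv² gives v = √(2gh/(1+k)) = √(2 × 9.8 × 0.66 / 1.4) = 3.04 m/s.
The angular speed follows from ω = v/R = 3.04/0.24 ≈ 12.7 rad/s.

ω ≈ 12.7 rad/s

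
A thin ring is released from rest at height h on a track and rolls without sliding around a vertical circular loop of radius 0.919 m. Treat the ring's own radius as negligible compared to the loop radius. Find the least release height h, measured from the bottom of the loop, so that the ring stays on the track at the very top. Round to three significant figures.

h_min ≈ 2.76 m

With I = MR², the ratio k = I/(MR²) is 1.
At the top of the loop, the minimum-contact condition is Mg = Mv_top²/r, so v_top² = gr.
With ω = v/R, the kinetic energy at speed v is ½(1+k)Mv² = Mv².
Energy conservation from release (height h) to the top (height 2r): Mgh = Mg(2r) + M·gr.
Thus h_min = 2r + (1+k)r/2 = r(2 + 2/2) = 0.919 × 3 ≈ 2.76 m.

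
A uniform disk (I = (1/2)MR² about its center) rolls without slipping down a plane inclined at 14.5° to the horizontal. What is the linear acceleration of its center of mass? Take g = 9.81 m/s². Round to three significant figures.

a ≈ 1.64 m/s²

The moment of inertia is (1/2)MR², giving k ≡ I/(MR²) = 0.5.
Translational: Mg sinθ − f = Ma. Rotational about the CM: fR = Iα = kMRa, so f = kMa.
Eliminating f: Mg sinθ = (1+k)Ma, so a = g sinθ/(1+k) = 9.81 × sin14.5° / 1.5 ≈ 1.64 m/s².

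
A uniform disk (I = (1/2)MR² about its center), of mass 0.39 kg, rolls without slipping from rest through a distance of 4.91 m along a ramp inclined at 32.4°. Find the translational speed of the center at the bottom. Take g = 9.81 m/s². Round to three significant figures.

For this body I = (1/2)MR², i.e. k = I/(MR²) = 0.5.
Rolling without slipping gives ω = v/R, so the total kinetic energy is ½Mv² + ½Iω² = ½(1+k)Mv² = (3/4)Mv².
The vertical drop is h = L sinθ = 4.91 × sin32.4° = 2.631 m.
Setting Mgh = (3/4)Mv² gives v = √(2gh/(1+k)) = √(2·9.81·2.631/1.5) ≈ 5.87 m/s.

v ≈ 5.87 m/s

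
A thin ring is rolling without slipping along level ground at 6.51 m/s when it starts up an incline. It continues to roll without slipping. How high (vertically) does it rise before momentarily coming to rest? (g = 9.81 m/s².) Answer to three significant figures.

h ≈ 4.32 m

The moment of inertia is MR², giving k ≡ I/(MR²) = 1.
Pure rolling means v = ωR; then KE = ½Mv² + ½I(v/R)² = ½(1+k)Mv² = Mv².
All of this converts to potential energy at the highest point: Mv₀² = Mgh.
Thus h = (1+k)v₀²/(2g) = 2 × 6.51² / (2 × 9.81) ≈ 4.32 m.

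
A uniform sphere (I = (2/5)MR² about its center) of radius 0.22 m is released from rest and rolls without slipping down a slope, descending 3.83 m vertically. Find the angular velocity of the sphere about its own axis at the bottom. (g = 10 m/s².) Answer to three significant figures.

The moment of inertia is (2/5)MR², giving k ≡ I/(MR²) = 0.4.
Pure rolling means v = ωR; then KE = ½Mv² + ½I(v/R)² = ½(1+k)Mv² = (7/10)Mv².
Energy conservation Mgh = ½(1+k)Mv² gives v = √(2gh/(1+k)) = √(2 × 10 × 3.83 / 1.4) = 7.397 m/s.
The angular speed follows from ω = v/R = 7.397/0.22 ≈ 33.6 rad/s.

ω ≈ 33.6 rad/s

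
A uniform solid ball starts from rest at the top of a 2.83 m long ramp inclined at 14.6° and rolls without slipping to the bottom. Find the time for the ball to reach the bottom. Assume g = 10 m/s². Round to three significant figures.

t ≈ 1.77 s

Here I = (2/5)MR², so the shape factor k = I/(MR²) = 0.4.
Translational: Mg sinθ − f = Ma. Rotational about the CM: fR = Iα = kMRa, so f = kMa.
Hence a = g sinθ/(1+k) = 10×sin14.6°/1.4 = 1.8 m/s².
With constant a from rest, t = √(2L/a) = √(2·2.83/1.8) ≈ 1.77 s.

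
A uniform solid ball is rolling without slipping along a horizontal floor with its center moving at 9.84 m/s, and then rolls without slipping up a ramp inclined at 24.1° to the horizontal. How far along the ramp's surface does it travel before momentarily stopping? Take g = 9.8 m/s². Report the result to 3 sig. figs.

With I = (2/5)MR², the ratio k = I/(MR²) is 0.4.
The rolling condition ω = v/R makes the rotational term ½I(v/R)² = ½kMv², so KE_total = ½(1+k)Mv² = (7/10)Mv².
Setting this equal to Mgh gives the vertical rise h = (1+k)v₀²/(2g) = 1.4×9.84²/(2×9.8) = 6.916 m.
The distance along the slope is d = h/sinθ = 6.916/sin24.1° ≈ 16.9 m.

d ≈ 16.9 m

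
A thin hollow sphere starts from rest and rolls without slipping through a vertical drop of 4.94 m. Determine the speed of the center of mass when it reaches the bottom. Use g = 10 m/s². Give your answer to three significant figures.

Here I = (2/3)MR², so the shape factor k = I/(MR²) = 2/3.
Since it rolls without slipping, ω = v/R and KE = ½Mv² + ½Iω² = ½(1+k)Mv² = (5/6)Mv².
Energy conservation: Mgh = (5/6)Mv², so v = √(2gh/(1+k)) = √(2 × 10 × 4.94 / 1.667) ≈ 7.70 m/s.

v ≈ 7.70 m/s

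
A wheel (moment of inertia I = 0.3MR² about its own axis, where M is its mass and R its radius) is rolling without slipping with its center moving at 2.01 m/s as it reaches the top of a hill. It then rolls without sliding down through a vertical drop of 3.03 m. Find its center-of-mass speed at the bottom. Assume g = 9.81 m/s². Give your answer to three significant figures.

With I = 0.3MR², the ratio k = I/(MR²) is 0.3.
The rolling condition ω = v/R makes the rotational term ½I(v/R)² = ½kMv², so KE_total = ½(1+k)Mv² = (13/20)Mv².
Conserving energy between top and bottom: (13/20)Mv² = (13/20)Mv₀² + Mgh, hence v² = v₀² + 2gh/(1+k).
v = √(2.01² + 2×9.81×3.03/1.3) = √49.77 ≈ 7.05 m/s.

v ≈ 7.05 m/s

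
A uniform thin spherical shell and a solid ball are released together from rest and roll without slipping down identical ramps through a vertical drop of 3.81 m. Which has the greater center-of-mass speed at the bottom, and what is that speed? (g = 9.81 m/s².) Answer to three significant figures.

the solid ball, at v ≈ 7.31 m/s

For rolling without slipping, Mgh = ½(1+k)Mv² where k = I/(MR²), so v = √(2gh/(1+k)).
Uniform thin spherical shell: k = 2/3, giving v = √(2×9.81×3.81/1.667) = 6.697 m/s.
Solid ball: k = 0.4, giving v = √(2×9.81×3.81/1.4) = 7.307 m/s.
The smaller k wins: the solid ball, at ≈ 7.31 m/s.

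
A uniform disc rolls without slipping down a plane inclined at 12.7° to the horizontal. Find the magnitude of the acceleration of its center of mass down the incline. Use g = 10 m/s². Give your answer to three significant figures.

Here I = (1/2)MR², so the shape factor k = I/(MR²) = 0.5.
Along the incline Mg sinθ − f = Ma, and torque about the center fR = Iα = kMR²(a/R) gives f = kMa.
Eliminating f: Mg sinθ = (1+k)Ma, so a = g sinθ/(1+k) = 10 × sin12.7° / 1.5 ≈ 1.47 m/s².

a ≈ 1.47 m/s²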